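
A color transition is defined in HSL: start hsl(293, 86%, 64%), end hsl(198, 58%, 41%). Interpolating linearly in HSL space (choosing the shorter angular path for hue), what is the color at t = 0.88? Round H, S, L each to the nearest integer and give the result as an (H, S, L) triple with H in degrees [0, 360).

(209, 61, 44)

Hue arc: Δh = 198 − 293 = -95° (|Δh| ≤ 180, already the shorter path).
H = 293 + 0.88 × (-95) = 209.4 → 209°
S = 86 + 0.88 × (58 − 86) = 61.36 → 61%
L = 64 + 0.88 × (41 − 64) = 43.76 → 44%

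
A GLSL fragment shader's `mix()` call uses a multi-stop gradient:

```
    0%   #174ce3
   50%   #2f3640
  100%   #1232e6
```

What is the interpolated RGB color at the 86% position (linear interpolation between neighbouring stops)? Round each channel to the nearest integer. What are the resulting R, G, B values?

86% lies between the 50% and 100% stops, so the local fraction is t = (86 − 50)/(100 − 50) = 36/50 ≈ 0.72.
#2f3640 → (47, 54, 64); #1232e6 → (18, 50, 230).
R = 47 + 0.72 × (18 − 47) = 26.12 → 26
G = 54 + 0.72 × (50 − 54) = 51.12 → 51
B = 64 + 0.72 × (230 − 64) = 183.52 → 184

(26, 51, 184)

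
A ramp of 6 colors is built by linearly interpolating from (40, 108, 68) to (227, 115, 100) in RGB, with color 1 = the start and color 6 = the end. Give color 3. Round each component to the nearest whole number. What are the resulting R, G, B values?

With 6 swatches and endpoints inclusive, swatch 3 sits at t = (3 − 1)/(6 − 1) = 2/5 ≈ 0.4.
R = 40 + 0.4 × (227 − 40) = 114.8 → 115
G = 108 + 0.4 × (115 − 108) = 110.8 → 111
B = 68 + 0.4 × (100 − 68) = 80.8 → 81

(115, 111, 81)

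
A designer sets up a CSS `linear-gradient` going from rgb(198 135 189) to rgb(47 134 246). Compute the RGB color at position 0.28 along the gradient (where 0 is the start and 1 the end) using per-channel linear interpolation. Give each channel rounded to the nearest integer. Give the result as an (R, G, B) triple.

(156, 135, 205)

R = 198 + 0.28 × (47 − 198) = 198 + 0.28 × -151 = 155.72 → 156
G = 135 + 0.28 × (134 − 135) = 135 + 0.28 × -1 = 134.72 → 135
B = 189 + 0.28 × (246 − 189) = 189 + 0.28 × 57 = 204.96 → 205
So the blended color is (156, 135, 205), about #9c87cd.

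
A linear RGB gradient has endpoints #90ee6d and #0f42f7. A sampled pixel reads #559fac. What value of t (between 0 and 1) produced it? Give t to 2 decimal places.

0.46

Invert the lerp on the G channel (largest span, 172): t = (159 − 238) / (66 − 238) = -79/-172 = 0.4593.
Check on R: (85 − 144)/(15 − 144) = 0.4574 ✓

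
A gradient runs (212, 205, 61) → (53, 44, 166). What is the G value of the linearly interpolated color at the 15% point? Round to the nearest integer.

181

G = 205 + 0.15 × (44 − 205) = 180.85 → 181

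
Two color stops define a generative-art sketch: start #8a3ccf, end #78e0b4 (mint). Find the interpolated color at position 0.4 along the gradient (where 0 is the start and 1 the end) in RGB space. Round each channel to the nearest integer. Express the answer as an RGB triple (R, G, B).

#8a3ccf → (138, 60, 207); #78e0b4 → (120, 224, 180).
R = 138 + 0.4 × (120 − 138) = 138 + 0.4 × -18 = 130.8 → 131
G = 60 + 0.4 × (224 − 60) = 60 + 0.4 × 164 = 125.6 → 126
B = 207 + 0.4 × (180 − 207) = 207 + 0.4 × -27 = 196.2 → 196
So the blended color is (131, 126, 196), about #837ec4.

(131, 126, 196)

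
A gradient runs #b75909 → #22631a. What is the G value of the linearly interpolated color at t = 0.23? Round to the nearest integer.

91

G₁ = 89 (from #b75909), G₂ = 99 (from #22631a).
G = 89 + 0.23 × (99 − 89) = 91.3 → 91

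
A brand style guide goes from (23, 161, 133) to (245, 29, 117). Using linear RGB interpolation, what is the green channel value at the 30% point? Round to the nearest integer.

G = 161 + 0.3 × (29 − 161) = 121.4 → 121

121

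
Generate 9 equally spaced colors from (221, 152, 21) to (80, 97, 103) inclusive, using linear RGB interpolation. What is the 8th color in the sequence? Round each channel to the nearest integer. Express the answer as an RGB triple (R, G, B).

With 9 swatches and endpoints inclusive, swatch 8 sits at t = (8 − 1)/(9 − 1) = 7/8 ≈ 0.875.
R = 221 + 0.875 × (80 − 221) = 97.625 → 98
G = 152 + 0.875 × (97 − 152) = 103.875 → 104
B = 21 + 0.875 × (103 − 21) = 92.75 → 93

(98, 104, 93)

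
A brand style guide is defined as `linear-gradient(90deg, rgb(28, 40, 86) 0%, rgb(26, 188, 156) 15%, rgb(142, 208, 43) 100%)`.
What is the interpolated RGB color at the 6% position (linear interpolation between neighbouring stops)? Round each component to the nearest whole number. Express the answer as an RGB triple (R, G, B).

6% lies between the 0% and 15% stops, so the local fraction is t = (6 − 0)/(15 − 0) = 6/15 ≈ 0.4.
R = 28 + 0.4 × (26 − 28) = 27.2 → 27
G = 40 + 0.4 × (188 − 40) = 99.2 → 99
B = 86 + 0.4 × (156 − 86) = 114 → 114

(27, 99, 114)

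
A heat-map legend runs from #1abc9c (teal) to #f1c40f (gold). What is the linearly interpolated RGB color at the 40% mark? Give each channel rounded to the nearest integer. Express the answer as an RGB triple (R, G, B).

(112, 191, 100)

#1abc9c → (26, 188, 156); #f1c40f → (241, 196, 15).
40% corresponds to t = 0.4.
R = 26 + 0.4 × (241 − 26) = 26 + 0.4 × 215 = 112 → 112
G = 188 + 0.4 × (196 − 188) = 188 + 0.4 × 8 = 191.2 → 191
B = 156 + 0.4 × (15 − 156) = 156 + 0.4 × -141 = 99.6 → 100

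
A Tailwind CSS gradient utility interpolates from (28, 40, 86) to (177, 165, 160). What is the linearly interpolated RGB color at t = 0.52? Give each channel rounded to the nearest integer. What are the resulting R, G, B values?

R = 28 + 0.52 × (177 − 28) = 28 + 0.52 × 149 = 105.48 → 105
G = 40 + 0.52 × (165 − 40) = 40 + 0.52 × 125 = 105 → 105
B = 86 + 0.52 × (160 − 86) = 86 + 0.52 × 74 = 124.48 → 124
So the blended color is (105, 105, 124), about #69697c.

(105, 105, 124)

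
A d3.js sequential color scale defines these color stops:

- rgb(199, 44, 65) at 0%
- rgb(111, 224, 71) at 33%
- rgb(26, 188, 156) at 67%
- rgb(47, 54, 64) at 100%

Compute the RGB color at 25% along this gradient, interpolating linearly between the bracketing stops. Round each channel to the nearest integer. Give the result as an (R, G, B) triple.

(132, 180, 70)

25% lies between the 0% and 33% stops, so the local fraction is t = (25 − 0)/(33 − 0) = 25/33 ≈ 0.7576.
R = 199 + 0.7576 × (111 − 199) = 132.331 → 132
G = 44 + 0.7576 × (224 − 44) = 180.368 → 180
B = 65 + 0.7576 × (71 − 65) = 69.546 → 70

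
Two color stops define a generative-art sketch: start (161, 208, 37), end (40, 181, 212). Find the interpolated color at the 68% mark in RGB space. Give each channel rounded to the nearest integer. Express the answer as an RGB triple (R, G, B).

(79, 190, 156)

68% corresponds to t = 0.68.
R = 161 + 0.68 × (40 − 161) = 161 + 0.68 × -121 = 78.72 → 79
G = 208 + 0.68 × (181 − 208) = 208 + 0.68 × -27 = 189.64 → 190
B = 37 + 0.68 × (212 − 37) = 37 + 0.68 × 175 = 156 → 156
So the blended color is (79, 190, 156), about #4fbe9c.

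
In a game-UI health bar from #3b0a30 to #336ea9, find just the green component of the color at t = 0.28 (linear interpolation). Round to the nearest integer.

G₁ = 10 (from #3b0a30), G₂ = 110 (from #336ea9).
G = 10 + 0.28 × (110 − 10) = 38 → 38

38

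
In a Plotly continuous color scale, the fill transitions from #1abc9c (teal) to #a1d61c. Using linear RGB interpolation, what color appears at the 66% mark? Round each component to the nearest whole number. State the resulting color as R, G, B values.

#1abc9c → (26, 188, 156); #a1d61c → (161, 214, 28).
66% corresponds to t = 0.66.
R = 26 + 0.66 × (161 − 26) = 26 + 0.66 × 135 = 115.1 → 115
G = 188 + 0.66 × (214 − 188) = 188 + 0.66 × 26 = 205.16 → 205
B = 156 + 0.66 × (28 − 156) = 156 + 0.66 × -128 = 71.52 → 72

(115, 205, 72)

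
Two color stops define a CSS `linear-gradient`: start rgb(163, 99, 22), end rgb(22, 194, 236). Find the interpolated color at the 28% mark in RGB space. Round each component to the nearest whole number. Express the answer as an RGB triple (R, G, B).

(124, 126, 82)

28% corresponds to t = 0.28.
R = 163 + 0.28 × (22 − 163) = 163 + 0.28 × -141 = 123.52 → 124
G = 99 + 0.28 × (194 − 99) = 99 + 0.28 × 95 = 125.6 → 126
B = 22 + 0.28 × (236 − 22) = 22 + 0.28 × 214 = 81.92 → 82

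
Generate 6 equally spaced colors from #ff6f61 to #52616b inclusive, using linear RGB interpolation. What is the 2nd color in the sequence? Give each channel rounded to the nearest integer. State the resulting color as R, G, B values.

With 6 swatches and endpoints inclusive, swatch 2 sits at t = (2 − 1)/(6 − 1) = 1/5 ≈ 0.2.
#ff6f61 → (255, 111, 97); #52616b → (82, 97, 107).
R = 255 + 0.2 × (82 − 255) = 220.4 → 220
G = 111 + 0.2 × (97 − 111) = 108.2 → 108
B = 97 + 0.2 × (107 − 97) = 99 → 99

(220, 108, 99)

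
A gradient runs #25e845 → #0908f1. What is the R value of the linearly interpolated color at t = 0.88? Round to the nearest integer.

R₁ = 37 (from #25e845), R₂ = 9 (from #0908f1).
R = 37 + 0.88 × (9 − 37) = 12.36 → 12

12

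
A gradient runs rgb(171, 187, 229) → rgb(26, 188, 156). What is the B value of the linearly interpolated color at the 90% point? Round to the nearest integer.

163

B = 229 + 0.9 × (156 − 229) = 163.3 → 163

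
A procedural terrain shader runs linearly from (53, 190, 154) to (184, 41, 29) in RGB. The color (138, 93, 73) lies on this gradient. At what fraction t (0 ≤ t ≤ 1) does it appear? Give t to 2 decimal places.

0.65

Invert the lerp on the G channel (largest span, 149): t = (93 − 190) / (41 − 190) = -97/-149 = 0.65101.
Check on R: (138 − 53)/(184 − 53) = 0.6489 ✓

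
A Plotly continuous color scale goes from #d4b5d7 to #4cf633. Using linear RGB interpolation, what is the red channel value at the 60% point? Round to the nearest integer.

130

R₁ = 212 (from #d4b5d7), R₂ = 76 (from #4cf633).
R = 212 + 0.6 × (76 − 212) = 130.4 → 130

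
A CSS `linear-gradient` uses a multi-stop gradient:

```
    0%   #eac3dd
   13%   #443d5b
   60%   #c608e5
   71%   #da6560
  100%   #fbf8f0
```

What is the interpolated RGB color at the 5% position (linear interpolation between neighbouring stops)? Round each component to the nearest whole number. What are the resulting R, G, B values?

(170, 143, 171)

5% lies between the 0% and 13% stops, so the local fraction is t = (5 − 0)/(13 − 0) = 5/13 ≈ 0.3846.
#eac3dd → (234, 195, 221); #443d5b → (68, 61, 91).
R = 234 + 0.3846 × (68 − 234) = 170.156 → 170
G = 195 + 0.3846 × (61 − 195) = 143.464 → 143
B = 221 + 0.3846 × (91 − 221) = 171.002 → 171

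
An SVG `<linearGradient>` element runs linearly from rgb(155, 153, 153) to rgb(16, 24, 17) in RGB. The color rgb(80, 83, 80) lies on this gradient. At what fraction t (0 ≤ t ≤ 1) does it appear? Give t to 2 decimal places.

Invert the lerp on the R channel (largest span, 139): t = (80 − 155) / (16 − 155) = -75/-139 = 0.53957.
Check on G: (83 − 153)/(24 − 153) = 0.5426 ✓

0.54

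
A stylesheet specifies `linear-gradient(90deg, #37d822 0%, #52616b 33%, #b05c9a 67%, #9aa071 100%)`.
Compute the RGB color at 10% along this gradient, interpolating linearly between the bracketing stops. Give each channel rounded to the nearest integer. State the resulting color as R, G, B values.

10% lies between the 0% and 33% stops, so the local fraction is t = (10 − 0)/(33 − 0) = 10/33 ≈ 0.303.
#37d822 → (55, 216, 34); #52616b → (82, 97, 107).
R = 55 + 0.303 × (82 − 55) = 63.181 → 63
G = 216 + 0.303 × (97 − 216) = 179.943 → 180
B = 34 + 0.303 × (107 − 34) = 56.119 → 56

(63, 180, 56)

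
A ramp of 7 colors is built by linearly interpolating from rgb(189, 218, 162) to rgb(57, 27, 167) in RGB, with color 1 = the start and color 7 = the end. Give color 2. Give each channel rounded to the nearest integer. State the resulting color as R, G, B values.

With 7 swatches and endpoints inclusive, swatch 2 sits at t = (2 − 1)/(7 − 1) = 1/6 ≈ 0.1667.
R = 189 + 0.1667 × (57 − 189) = 166.996 → 167
G = 218 + 0.1667 × (27 − 218) = 186.16 → 186
B = 162 + 0.1667 × (167 − 162) = 162.833 → 163

(167, 186, 163)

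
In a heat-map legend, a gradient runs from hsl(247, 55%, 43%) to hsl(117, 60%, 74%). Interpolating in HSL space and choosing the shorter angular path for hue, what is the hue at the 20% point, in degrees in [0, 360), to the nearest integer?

Hue arc: Δh = 117 − 247 = -130° (|Δh| ≤ 180, already the shorter path).
H = 247 + 0.2 × (-130) = 221 → 221°

221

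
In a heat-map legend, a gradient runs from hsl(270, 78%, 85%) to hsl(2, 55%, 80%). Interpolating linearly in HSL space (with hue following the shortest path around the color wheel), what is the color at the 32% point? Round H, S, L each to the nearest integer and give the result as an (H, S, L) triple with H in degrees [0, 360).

(299, 71, 83)

Hue: 2 − 270 = -268°, but |-268| > 180 so the shorter arc goes the other way: Δh = -268 + 360 = 92°.
H = 270 + 0.32 × (92) = 299.44 → 299°
S = 78 + 0.32 × (55 − 78) = 70.64 → 71%
L = 85 + 0.32 × (80 − 85) = 83.4 → 83%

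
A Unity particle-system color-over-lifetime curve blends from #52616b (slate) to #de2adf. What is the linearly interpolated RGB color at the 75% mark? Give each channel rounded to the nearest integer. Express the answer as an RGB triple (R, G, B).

#52616b → (82, 97, 107); #de2adf → (222, 42, 223).
75% corresponds to t = 0.75.
R = 82 + 0.75 × (222 − 82) = 82 + 0.75 × 140 = 187 → 187
G = 97 + 0.75 × (42 − 97) = 97 + 0.75 × -55 = 55.75 → 56
B = 107 + 0.75 × (223 − 107) = 107 + 0.75 × 116 = 194 → 194
So the blended color is (187, 56, 194), about #bb38c2.

(187, 56, 194)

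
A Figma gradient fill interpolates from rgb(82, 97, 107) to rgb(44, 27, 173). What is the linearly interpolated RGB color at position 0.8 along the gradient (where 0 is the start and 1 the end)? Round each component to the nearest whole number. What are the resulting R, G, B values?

(52, 41, 160)

R = 82 + 0.8 × (44 − 82) = 82 + 0.8 × -38 = 51.6 → 52
G = 97 + 0.8 × (27 − 97) = 97 + 0.8 × -70 = 41 → 41
B = 107 + 0.8 × (173 − 107) = 107 + 0.8 × 66 = 159.8 → 160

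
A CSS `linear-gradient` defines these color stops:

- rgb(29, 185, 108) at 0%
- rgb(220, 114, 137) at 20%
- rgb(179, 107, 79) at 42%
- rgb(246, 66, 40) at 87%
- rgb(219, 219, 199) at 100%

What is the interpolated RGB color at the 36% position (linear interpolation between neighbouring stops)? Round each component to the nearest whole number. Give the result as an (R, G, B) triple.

(190, 109, 95)

36% lies between the 20% and 42% stops, so the local fraction is t = (36 − 20)/(42 − 20) = 16/22 ≈ 0.7273.
R = 220 + 0.7273 × (179 − 220) = 190.181 → 190
G = 114 + 0.7273 × (107 − 114) = 108.909 → 109
B = 137 + 0.7273 × (79 − 137) = 94.817 → 95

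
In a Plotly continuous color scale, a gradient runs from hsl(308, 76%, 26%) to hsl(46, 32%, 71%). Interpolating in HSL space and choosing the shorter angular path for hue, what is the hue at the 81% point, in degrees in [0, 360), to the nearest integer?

Hue: 46 − 308 = -262°, but |-262| > 180 so the shorter arc goes the other way: Δh = -262 + 360 = 98°.
H = 308 + 0.81 × (98) = 387.38 → 387 → 387 mod 360 = 27°

27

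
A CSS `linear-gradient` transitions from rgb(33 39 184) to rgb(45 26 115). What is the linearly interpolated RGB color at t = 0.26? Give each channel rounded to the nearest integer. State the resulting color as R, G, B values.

R = 33 + 0.26 × (45 − 33) = 33 + 0.26 × 12 = 36.12 → 36
G = 39 + 0.26 × (26 − 39) = 39 + 0.26 × -13 = 35.62 → 36
B = 184 + 0.26 × (115 − 184) = 184 + 0.26 × -69 = 166.06 → 166

(36, 36, 166)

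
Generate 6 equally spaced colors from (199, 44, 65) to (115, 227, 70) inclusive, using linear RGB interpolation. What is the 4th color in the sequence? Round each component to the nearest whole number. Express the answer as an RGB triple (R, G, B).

With 6 swatches and endpoints inclusive, swatch 4 sits at t = (4 − 1)/(6 − 1) = 3/5 ≈ 0.6.
R = 199 + 0.6 × (115 − 199) = 148.6 → 149
G = 44 + 0.6 × (227 − 44) = 153.8 → 154
B = 65 + 0.6 × (70 − 65) = 68 → 68

(149, 154, 68)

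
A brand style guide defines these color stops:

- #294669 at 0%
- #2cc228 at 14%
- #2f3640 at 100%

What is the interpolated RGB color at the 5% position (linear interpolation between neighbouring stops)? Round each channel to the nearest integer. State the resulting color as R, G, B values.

5% lies between the 0% and 14% stops, so the local fraction is t = (5 − 0)/(14 − 0) = 5/14 ≈ 0.3571.
#294669 → (41, 70, 105); #2cc228 → (44, 194, 40).
R = 41 + 0.3571 × (44 − 41) = 42.071 → 42
G = 70 + 0.3571 × (194 − 70) = 114.28 → 114
B = 105 + 0.3571 × (40 − 105) = 81.788 → 82

(42, 114, 82)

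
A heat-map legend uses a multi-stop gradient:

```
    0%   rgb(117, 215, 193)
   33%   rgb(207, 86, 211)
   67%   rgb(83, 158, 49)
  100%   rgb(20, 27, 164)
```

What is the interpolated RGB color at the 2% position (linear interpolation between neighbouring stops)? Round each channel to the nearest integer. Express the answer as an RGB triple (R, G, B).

2% lies between the 0% and 33% stops, so the local fraction is t = (2 − 0)/(33 − 0) = 2/33 ≈ 0.0606.
R = 117 + 0.0606 × (207 − 117) = 122.454 → 122
G = 215 + 0.0606 × (86 − 215) = 207.183 → 207
B = 193 + 0.0606 × (211 − 193) = 194.091 → 194

(122, 207, 194)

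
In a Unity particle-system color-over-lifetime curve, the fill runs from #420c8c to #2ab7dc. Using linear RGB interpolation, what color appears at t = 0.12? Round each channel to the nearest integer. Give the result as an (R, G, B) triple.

(63, 33, 150)

#420c8c → (66, 12, 140); #2ab7dc → (42, 183, 220).
R = 66 + 0.12 × (42 − 66) = 66 + 0.12 × -24 = 63.12 → 63
G = 12 + 0.12 × (183 − 12) = 12 + 0.12 × 171 = 32.52 → 33
B = 140 + 0.12 × (220 − 140) = 140 + 0.12 × 80 = 149.6 → 150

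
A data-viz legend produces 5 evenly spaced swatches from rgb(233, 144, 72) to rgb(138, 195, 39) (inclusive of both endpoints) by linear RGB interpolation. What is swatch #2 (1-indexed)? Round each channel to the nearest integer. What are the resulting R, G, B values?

(209, 157, 64)

With 5 swatches and endpoints inclusive, swatch 2 sits at t = (2 − 1)/(5 − 1) = 1/4 ≈ 0.25.
R = 233 + 0.25 × (138 − 233) = 209.25 → 209
G = 144 + 0.25 × (195 − 144) = 156.75 → 157
B = 72 + 0.25 × (39 − 72) = 63.75 → 64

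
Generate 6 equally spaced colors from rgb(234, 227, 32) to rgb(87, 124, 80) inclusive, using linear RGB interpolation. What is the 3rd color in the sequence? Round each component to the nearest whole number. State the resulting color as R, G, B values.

With 6 swatches and endpoints inclusive, swatch 3 sits at t = (3 − 1)/(6 − 1) = 2/5 ≈ 0.4.
R = 234 + 0.4 × (87 − 234) = 175.2 → 175
G = 227 + 0.4 × (124 − 227) = 185.8 → 186
B = 32 + 0.4 × (80 − 32) = 51.2 → 51

(175, 186, 51)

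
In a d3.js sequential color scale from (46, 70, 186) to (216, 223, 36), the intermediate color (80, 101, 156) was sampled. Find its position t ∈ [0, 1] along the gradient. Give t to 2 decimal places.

Invert the lerp on the R channel (largest span, 170): t = (80 − 46) / (216 − 46) = 34/170 = 0.2.
Check on G: (101 − 70)/(223 − 70) = 0.2026 ✓

0.20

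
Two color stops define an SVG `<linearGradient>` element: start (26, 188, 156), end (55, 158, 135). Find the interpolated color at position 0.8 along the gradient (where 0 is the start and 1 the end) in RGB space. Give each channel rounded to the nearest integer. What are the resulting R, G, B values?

R = 26 + 0.8 × (55 − 26) = 26 + 0.8 × 29 = 49.2 → 49
G = 188 + 0.8 × (158 − 188) = 188 + 0.8 × -30 = 164 → 164
B = 156 + 0.8 × (135 − 156) = 156 + 0.8 × -21 = 139.2 → 139
So the blended color is (49, 164, 139), about #31a48b.

(49, 164, 139)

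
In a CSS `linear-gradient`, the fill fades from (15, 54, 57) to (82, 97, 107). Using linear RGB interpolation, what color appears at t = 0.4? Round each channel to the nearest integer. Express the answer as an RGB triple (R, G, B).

(42, 71, 77)

R = 15 + 0.4 × (82 − 15) = 15 + 0.4 × 67 = 41.8 → 42
G = 54 + 0.4 × (97 − 54) = 54 + 0.4 × 43 = 71.2 → 71
B = 57 + 0.4 × (107 − 57) = 57 + 0.4 × 50 = 77 → 77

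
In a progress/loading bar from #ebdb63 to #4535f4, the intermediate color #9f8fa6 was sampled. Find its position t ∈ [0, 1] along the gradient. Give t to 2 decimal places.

Invert the lerp on the R channel (largest span, 166): t = (159 − 235) / (69 − 235) = -76/-166 = 0.45783.
Check on G: (143 − 219)/(53 − 219) = 0.4578 ✓

0.46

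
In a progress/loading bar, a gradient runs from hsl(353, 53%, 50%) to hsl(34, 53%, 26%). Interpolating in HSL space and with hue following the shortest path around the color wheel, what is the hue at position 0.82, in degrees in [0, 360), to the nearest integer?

Hue: 34 − 353 = -319°, but |-319| > 180 so the shorter arc goes the other way: Δh = -319 + 360 = 41°.
H = 353 + 0.82 × (41) = 386.62 → 387 → 387 mod 360 = 27°

27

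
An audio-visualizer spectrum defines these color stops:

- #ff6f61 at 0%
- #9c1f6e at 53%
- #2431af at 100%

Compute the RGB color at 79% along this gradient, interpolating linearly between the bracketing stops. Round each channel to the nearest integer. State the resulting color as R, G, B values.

(90, 41, 146)

79% lies between the 53% and 100% stops, so the local fraction is t = (79 − 53)/(100 − 53) = 26/47 ≈ 0.5532.
#9c1f6e → (156, 31, 110); #2431af → (36, 49, 175).
R = 156 + 0.5532 × (36 − 156) = 89.616 → 90
G = 31 + 0.5532 × (49 − 31) = 40.958 → 41
B = 110 + 0.5532 × (175 − 110) = 145.958 → 146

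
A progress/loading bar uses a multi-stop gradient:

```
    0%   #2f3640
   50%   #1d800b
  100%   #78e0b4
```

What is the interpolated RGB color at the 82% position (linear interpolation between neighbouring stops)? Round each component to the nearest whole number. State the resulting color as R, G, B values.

82% lies between the 50% and 100% stops, so the local fraction is t = (82 − 50)/(100 − 50) = 32/50 ≈ 0.64.
#1d800b → (29, 128, 11); #78e0b4 → (120, 224, 180).
R = 29 + 0.64 × (120 − 29) = 87.24 → 87
G = 128 + 0.64 × (224 − 128) = 189.44 → 189
B = 11 + 0.64 × (180 − 11) = 119.16 → 119

(87, 189, 119)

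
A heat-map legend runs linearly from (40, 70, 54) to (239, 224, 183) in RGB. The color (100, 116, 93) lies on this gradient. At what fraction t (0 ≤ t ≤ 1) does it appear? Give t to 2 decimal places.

0.30

Invert the lerp on the R channel (largest span, 199): t = (100 − 40) / (239 − 40) = 60/199 = 0.30151.
Check on G: (116 − 70)/(224 − 70) = 0.2987 ✓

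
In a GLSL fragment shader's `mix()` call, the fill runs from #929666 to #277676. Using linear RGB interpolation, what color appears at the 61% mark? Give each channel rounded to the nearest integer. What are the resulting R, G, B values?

(81, 130, 112)

#929666 → (146, 150, 102); #277676 → (39, 118, 118).
61% corresponds to t = 0.61.
R = 146 + 0.61 × (39 − 146) = 146 + 0.61 × -107 = 80.73 → 81
G = 150 + 0.61 × (118 − 150) = 150 + 0.61 × -32 = 130.48 → 130
B = 102 + 0.61 × (118 − 102) = 102 + 0.61 × 16 = 111.76 → 112
So the blended color is (81, 130, 112), about #518270.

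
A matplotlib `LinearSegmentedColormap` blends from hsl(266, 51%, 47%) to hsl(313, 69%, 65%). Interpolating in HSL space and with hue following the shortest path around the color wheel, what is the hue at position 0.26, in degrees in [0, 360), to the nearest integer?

278

Hue arc: Δh = 313 − 266 = 47° (|Δh| ≤ 180, already the shorter path).
H = 266 + 0.26 × (47) = 278.22 → 278°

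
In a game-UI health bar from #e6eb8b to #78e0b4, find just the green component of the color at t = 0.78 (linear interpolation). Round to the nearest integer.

G₁ = 235 (from #e6eb8b), G₂ = 224 (from #78e0b4).
G = 235 + 0.78 × (224 − 235) = 226.42 → 226

226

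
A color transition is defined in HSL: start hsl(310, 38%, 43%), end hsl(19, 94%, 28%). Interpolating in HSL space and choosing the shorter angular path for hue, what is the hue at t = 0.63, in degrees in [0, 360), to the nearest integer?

353

Hue: 19 − 310 = -291°, but |-291| > 180 so the shorter arc goes the other way: Δh = -291 + 360 = 69°.
H = 310 + 0.63 × (69) = 353.47 → 353°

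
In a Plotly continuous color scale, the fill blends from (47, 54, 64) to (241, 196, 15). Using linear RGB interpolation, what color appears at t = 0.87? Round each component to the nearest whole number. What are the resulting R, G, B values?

(216, 178, 21)

R = 47 + 0.87 × (241 − 47) = 47 + 0.87 × 194 = 215.78 → 216
G = 54 + 0.87 × (196 − 54) = 54 + 0.87 × 142 = 177.54 → 178
B = 64 + 0.87 × (15 − 64) = 64 + 0.87 × -49 = 21.37 → 21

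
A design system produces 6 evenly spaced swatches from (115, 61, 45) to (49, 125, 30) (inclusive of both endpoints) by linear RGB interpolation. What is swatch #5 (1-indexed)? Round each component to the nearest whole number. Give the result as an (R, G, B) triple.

(62, 112, 33)

With 6 swatches and endpoints inclusive, swatch 5 sits at t = (5 − 1)/(6 − 1) = 4/5 ≈ 0.8.
R = 115 + 0.8 × (49 − 115) = 62.2 → 62
G = 61 + 0.8 × (125 − 61) = 112.2 → 112
B = 45 + 0.8 × (30 − 45) = 33 → 33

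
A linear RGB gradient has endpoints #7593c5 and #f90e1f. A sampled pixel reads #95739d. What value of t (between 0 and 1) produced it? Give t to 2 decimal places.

0.24

Invert the lerp on the B channel (largest span, 166): t = (157 − 197) / (31 − 197) = -40/-166 = 0.24096.
Check on R: (149 − 117)/(249 − 117) = 0.2424 ✓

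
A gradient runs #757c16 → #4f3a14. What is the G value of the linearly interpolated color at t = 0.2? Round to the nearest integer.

111

G₁ = 124 (from #757c16), G₂ = 58 (from #4f3a14).
G = 124 + 0.2 × (58 − 124) = 110.8 → 111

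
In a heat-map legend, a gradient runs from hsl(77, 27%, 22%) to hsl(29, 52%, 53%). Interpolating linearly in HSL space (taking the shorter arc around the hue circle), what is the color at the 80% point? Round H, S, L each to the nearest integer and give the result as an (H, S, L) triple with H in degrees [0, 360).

Hue arc: Δh = 29 − 77 = -48° (|Δh| ≤ 180, already the shorter path).
H = 77 + 0.8 × (-48) = 38.6 → 39°
S = 27 + 0.8 × (52 − 27) = 47 → 47%
L = 22 + 0.8 × (53 − 22) = 46.8 → 47%

(39, 47, 47)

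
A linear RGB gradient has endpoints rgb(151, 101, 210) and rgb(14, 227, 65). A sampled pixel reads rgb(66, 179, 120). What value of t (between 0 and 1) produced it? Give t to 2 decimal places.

0.62

Invert the lerp on the B channel (largest span, 145): t = (120 − 210) / (65 − 210) = -90/-145 = 0.62069.
Check on R: (66 − 151)/(14 − 151) = 0.6204 ✓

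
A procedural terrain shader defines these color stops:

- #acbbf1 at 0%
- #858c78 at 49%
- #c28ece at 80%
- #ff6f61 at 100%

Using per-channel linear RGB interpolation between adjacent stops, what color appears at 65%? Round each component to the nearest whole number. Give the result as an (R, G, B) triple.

65% lies between the 49% and 80% stops, so the local fraction is t = (65 − 49)/(80 − 49) = 16/31 ≈ 0.5161.
#858c78 → (133, 140, 120); #c28ece → (194, 142, 206).
R = 133 + 0.5161 × (194 − 133) = 164.482 → 164
G = 140 + 0.5161 × (142 − 140) = 141.032 → 141
B = 120 + 0.5161 × (206 − 120) = 164.385 → 164

(164, 141, 164)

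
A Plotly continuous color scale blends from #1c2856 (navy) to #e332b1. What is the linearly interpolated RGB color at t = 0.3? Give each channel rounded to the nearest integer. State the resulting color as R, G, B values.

#1c2856 → (28, 40, 86); #e332b1 → (227, 50, 177).
R = 28 + 0.3 × (227 − 28) = 28 + 0.3 × 199 = 87.7 → 88
G = 40 + 0.3 × (50 − 40) = 40 + 0.3 × 10 = 43 → 43
B = 86 + 0.3 × (177 − 86) = 86 + 0.3 × 91 = 113.3 → 113
So the blended color is (88, 43, 113), about #582b71.

(88, 43, 113)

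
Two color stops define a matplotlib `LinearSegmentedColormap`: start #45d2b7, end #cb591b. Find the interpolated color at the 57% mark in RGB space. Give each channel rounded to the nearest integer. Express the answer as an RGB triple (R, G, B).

#45d2b7 → (69, 210, 183); #cb591b → (203, 89, 27).
57% corresponds to t = 0.57.
R = 69 + 0.57 × (203 − 69) = 69 + 0.57 × 134 = 145.38 → 145
G = 210 + 0.57 × (89 − 210) = 210 + 0.57 × -121 = 141.03 → 141
B = 183 + 0.57 × (27 − 183) = 183 + 0.57 × -156 = 94.08 → 94
So the blended color is (145, 141, 94), about #918d5e.

(145, 141, 94)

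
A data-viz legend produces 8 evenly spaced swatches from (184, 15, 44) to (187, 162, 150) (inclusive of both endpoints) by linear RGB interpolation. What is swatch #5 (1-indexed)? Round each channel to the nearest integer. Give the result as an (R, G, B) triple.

With 8 swatches and endpoints inclusive, swatch 5 sits at t = (5 − 1)/(8 − 1) = 4/7 ≈ 0.5714.
R = 184 + 0.5714 × (187 − 184) = 185.714 → 186
G = 15 + 0.5714 × (162 − 15) = 98.996 → 99
B = 44 + 0.5714 × (150 − 44) = 104.568 → 105

(186, 99, 105)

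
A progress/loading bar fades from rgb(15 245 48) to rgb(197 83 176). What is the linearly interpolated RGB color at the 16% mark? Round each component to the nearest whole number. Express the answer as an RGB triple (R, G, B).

(44, 219, 68)

16% corresponds to t = 0.16.
R = 15 + 0.16 × (197 − 15) = 15 + 0.16 × 182 = 44.12 → 44
G = 245 + 0.16 × (83 − 245) = 245 + 0.16 × -162 = 219.08 → 219
B = 48 + 0.16 × (176 − 48) = 48 + 0.16 × 128 = 68.48 → 68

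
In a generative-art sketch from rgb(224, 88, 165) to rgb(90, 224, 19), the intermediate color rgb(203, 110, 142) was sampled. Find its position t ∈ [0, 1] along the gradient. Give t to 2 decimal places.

0.16

Invert the lerp on the B channel (largest span, 146): t = (142 − 165) / (19 − 165) = -23/-146 = 0.15753.
Check on R: (203 − 224)/(90 − 224) = 0.1567 ✓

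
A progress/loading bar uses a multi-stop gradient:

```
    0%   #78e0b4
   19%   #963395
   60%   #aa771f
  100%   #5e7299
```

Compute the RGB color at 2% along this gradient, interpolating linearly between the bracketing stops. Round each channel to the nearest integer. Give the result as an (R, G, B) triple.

2% lies between the 0% and 19% stops, so the local fraction is t = (2 − 0)/(19 − 0) = 2/19 ≈ 0.1053.
#78e0b4 → (120, 224, 180); #963395 → (150, 51, 149).
R = 120 + 0.1053 × (150 − 120) = 123.159 → 123
G = 224 + 0.1053 × (51 − 224) = 205.783 → 206
B = 180 + 0.1053 × (149 − 180) = 176.736 → 177

(123, 206, 177)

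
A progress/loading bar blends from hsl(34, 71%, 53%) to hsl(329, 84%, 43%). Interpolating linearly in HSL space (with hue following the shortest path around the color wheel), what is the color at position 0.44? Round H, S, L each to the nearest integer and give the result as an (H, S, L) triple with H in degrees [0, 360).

(5, 77, 49)

Hue: 329 − 34 = 295°, but |295| > 180 so the shorter arc goes the other way: Δh = 295 − 360 = -65°.
H = 34 + 0.44 × (-65) = 5.4 → 5°
S = 71 + 0.44 × (84 − 71) = 76.72 → 77%
L = 53 + 0.44 × (43 − 53) = 48.6 → 49%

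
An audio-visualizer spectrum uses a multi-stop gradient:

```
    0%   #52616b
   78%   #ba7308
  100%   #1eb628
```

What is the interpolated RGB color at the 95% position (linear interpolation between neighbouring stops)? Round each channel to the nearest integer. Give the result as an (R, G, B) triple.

95% lies between the 78% and 100% stops, so the local fraction is t = (95 − 78)/(100 − 78) = 17/22 ≈ 0.7727.
#ba7308 → (186, 115, 8); #1eb628 → (30, 182, 40).
R = 186 + 0.7727 × (30 − 186) = 65.459 → 65
G = 115 + 0.7727 × (182 − 115) = 166.771 → 167
B = 8 + 0.7727 × (40 − 8) = 32.726 → 33

(65, 167, 33)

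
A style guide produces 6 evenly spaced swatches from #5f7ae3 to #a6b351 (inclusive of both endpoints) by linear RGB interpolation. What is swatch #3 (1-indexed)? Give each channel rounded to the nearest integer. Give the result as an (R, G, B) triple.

With 6 swatches and endpoints inclusive, swatch 3 sits at t = (3 − 1)/(6 − 1) = 2/5 ≈ 0.4.
#5f7ae3 → (95, 122, 227); #a6b351 → (166, 179, 81).
R = 95 + 0.4 × (166 − 95) = 123.4 → 123
G = 122 + 0.4 × (179 − 122) = 144.8 → 145
B = 227 + 0.4 × (81 − 227) = 168.6 → 169

(123, 145, 169)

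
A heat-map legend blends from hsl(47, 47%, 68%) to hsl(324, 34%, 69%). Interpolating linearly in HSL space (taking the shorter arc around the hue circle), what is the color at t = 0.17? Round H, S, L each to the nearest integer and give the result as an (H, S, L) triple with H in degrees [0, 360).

Hue: 324 − 47 = 277°, but |277| > 180 so the shorter arc goes the other way: Δh = 277 − 360 = -83°.
H = 47 + 0.17 × (-83) = 32.89 → 33°
S = 47 + 0.17 × (34 − 47) = 44.79 → 45%
L = 68 + 0.17 × (69 − 68) = 68.17 → 68%

(33, 45, 68)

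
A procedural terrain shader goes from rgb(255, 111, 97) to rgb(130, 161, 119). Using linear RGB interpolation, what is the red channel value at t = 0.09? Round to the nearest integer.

244

R = 255 + 0.09 × (130 − 255) = 243.75 → 244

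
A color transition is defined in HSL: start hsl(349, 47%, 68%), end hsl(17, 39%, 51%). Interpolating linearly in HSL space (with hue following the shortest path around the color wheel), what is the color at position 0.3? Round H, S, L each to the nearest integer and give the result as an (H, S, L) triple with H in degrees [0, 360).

Hue: 17 − 349 = -332°, but |-332| > 180 so the shorter arc goes the other way: Δh = -332 + 360 = 28°.
H = 349 + 0.3 × (28) = 357.4 → 357°
S = 47 + 0.3 × (39 − 47) = 44.6 → 45%
L = 68 + 0.3 × (51 − 68) = 62.9 → 63%

(357, 45, 63)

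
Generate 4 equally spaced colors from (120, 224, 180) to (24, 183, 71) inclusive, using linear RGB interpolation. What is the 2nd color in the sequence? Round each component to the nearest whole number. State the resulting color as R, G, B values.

(88, 210, 144)

With 4 swatches and endpoints inclusive, swatch 2 sits at t = (2 − 1)/(4 − 1) = 1/3 ≈ 0.3333.
R = 120 + 0.3333 × (24 − 120) = 88.003 → 88
G = 224 + 0.3333 × (183 − 224) = 210.335 → 210
B = 180 + 0.3333 × (71 − 180) = 143.67 → 144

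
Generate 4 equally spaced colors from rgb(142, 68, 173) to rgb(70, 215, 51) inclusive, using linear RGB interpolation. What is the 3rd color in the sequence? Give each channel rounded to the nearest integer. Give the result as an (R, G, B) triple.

With 4 swatches and endpoints inclusive, swatch 3 sits at t = (3 − 1)/(4 − 1) = 2/3 ≈ 0.6667.
R = 142 + 0.6667 × (70 − 142) = 93.998 → 94
G = 68 + 0.6667 × (215 − 68) = 166.005 → 166
B = 173 + 0.6667 × (51 − 173) = 91.663 → 92

(94, 166, 92)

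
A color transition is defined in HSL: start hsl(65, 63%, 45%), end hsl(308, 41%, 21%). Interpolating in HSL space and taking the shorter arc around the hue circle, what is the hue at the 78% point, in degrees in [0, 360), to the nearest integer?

Hue: 308 − 65 = 243°, but |243| > 180 so the shorter arc goes the other way: Δh = 243 − 360 = -117°.
H = 65 + 0.78 × (-117) = -26.26 → -26 → -26 mod 360 = 334°

334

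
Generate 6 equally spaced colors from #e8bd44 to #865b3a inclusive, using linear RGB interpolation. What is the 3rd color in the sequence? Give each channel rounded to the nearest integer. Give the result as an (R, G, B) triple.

(193, 150, 64)

With 6 swatches and endpoints inclusive, swatch 3 sits at t = (3 − 1)/(6 − 1) = 2/5 ≈ 0.4.
#e8bd44 → (232, 189, 68); #865b3a → (134, 91, 58).
R = 232 + 0.4 × (134 − 232) = 192.8 → 193
G = 189 + 0.4 × (91 − 189) = 149.8 → 150
B = 68 + 0.4 × (58 − 68) = 64 → 64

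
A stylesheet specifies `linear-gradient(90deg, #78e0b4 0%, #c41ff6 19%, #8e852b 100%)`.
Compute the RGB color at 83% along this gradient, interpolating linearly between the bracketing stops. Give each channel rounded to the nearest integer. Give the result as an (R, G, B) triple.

83% lies between the 19% and 100% stops, so the local fraction is t = (83 − 19)/(100 − 19) = 64/81 ≈ 0.7901.
#c41ff6 → (196, 31, 246); #8e852b → (142, 133, 43).
R = 196 + 0.7901 × (142 − 196) = 153.335 → 153
G = 31 + 0.7901 × (133 − 31) = 111.59 → 112
B = 246 + 0.7901 × (43 − 246) = 85.61 → 86

(153, 112, 86)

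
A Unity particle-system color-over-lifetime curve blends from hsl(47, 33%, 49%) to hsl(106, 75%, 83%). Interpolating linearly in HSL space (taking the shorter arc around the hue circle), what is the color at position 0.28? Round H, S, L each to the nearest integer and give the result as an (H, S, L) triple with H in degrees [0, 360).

Hue arc: Δh = 106 − 47 = 59° (|Δh| ≤ 180, already the shorter path).
H = 47 + 0.28 × (59) = 63.52 → 64°
S = 33 + 0.28 × (75 − 33) = 44.76 → 45%
L = 49 + 0.28 × (83 − 49) = 58.52 → 59%

(64, 45, 59)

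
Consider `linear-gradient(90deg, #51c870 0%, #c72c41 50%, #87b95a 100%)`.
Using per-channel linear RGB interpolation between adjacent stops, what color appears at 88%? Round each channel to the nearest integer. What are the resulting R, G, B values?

(150, 151, 84)

88% lies between the 50% and 100% stops, so the local fraction is t = (88 − 50)/(100 − 50) = 38/50 ≈ 0.76.
#c72c41 → (199, 44, 65); #87b95a → (135, 185, 90).
R = 199 + 0.76 × (135 − 199) = 150.36 → 150
G = 44 + 0.76 × (185 − 44) = 151.16 → 151
B = 65 + 0.76 × (90 − 65) = 84 → 84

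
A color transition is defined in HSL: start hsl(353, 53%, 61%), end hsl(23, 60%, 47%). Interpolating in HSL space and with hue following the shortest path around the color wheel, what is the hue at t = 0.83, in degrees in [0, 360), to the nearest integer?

Hue: 23 − 353 = -330°, but |-330| > 180 so the shorter arc goes the other way: Δh = -330 + 360 = 30°.
H = 353 + 0.83 × (30) = 377.9 → 378 → 378 mod 360 = 18°

18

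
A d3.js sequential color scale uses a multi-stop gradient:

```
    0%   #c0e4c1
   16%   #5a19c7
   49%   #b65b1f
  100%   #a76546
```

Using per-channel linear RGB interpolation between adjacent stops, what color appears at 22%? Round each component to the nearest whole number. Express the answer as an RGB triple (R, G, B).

(107, 37, 168)

22% lies between the 16% and 49% stops, so the local fraction is t = (22 − 16)/(49 − 16) = 6/33 ≈ 0.1818.
#5a19c7 → (90, 25, 199); #b65b1f → (182, 91, 31).
R = 90 + 0.1818 × (182 − 90) = 106.726 → 107
G = 25 + 0.1818 × (91 − 25) = 36.999 → 37
B = 199 + 0.1818 × (31 − 199) = 168.458 → 168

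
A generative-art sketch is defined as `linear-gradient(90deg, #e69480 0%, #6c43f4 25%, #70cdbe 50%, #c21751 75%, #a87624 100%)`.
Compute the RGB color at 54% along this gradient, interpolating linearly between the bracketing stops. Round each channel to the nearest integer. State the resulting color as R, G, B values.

54% lies between the 50% and 75% stops, so the local fraction is t = (54 − 50)/(75 − 50) = 4/25 ≈ 0.16.
#70cdbe → (112, 205, 190); #c21751 → (194, 23, 81).
R = 112 + 0.16 × (194 − 112) = 125.12 → 125
G = 205 + 0.16 × (23 − 205) = 175.88 → 176
B = 190 + 0.16 × (81 − 190) = 172.56 → 173

(125, 176, 173)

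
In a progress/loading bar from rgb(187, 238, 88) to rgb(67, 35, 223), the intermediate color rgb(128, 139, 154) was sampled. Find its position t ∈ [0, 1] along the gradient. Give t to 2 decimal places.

0.49

Invert the lerp on the G channel (largest span, 203): t = (139 − 238) / (35 − 238) = -99/-203 = 0.48768.
Check on R: (128 − 187)/(67 − 187) = 0.4917 ✓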